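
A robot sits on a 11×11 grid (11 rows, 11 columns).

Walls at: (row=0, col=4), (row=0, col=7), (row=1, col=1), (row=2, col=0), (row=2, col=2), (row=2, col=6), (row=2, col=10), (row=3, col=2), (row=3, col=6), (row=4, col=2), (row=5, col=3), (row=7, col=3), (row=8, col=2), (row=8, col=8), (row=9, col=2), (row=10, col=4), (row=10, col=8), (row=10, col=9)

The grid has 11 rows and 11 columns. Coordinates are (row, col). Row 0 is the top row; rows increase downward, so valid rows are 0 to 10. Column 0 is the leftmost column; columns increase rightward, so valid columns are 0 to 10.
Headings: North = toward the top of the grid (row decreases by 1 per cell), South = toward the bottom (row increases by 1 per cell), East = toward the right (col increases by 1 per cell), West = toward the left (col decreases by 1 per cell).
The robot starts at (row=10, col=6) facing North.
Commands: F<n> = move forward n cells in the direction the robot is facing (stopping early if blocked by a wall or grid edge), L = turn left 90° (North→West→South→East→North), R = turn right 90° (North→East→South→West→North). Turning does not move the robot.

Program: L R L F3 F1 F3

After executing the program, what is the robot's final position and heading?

Answer: Final position: (row=10, col=5), facing West

Derivation:
Start: (row=10, col=6), facing North
  L: turn left, now facing West
  R: turn right, now facing North
  L: turn left, now facing West
  F3: move forward 1/3 (blocked), now at (row=10, col=5)
  F1: move forward 0/1 (blocked), now at (row=10, col=5)
  F3: move forward 0/3 (blocked), now at (row=10, col=5)
Final: (row=10, col=5), facing West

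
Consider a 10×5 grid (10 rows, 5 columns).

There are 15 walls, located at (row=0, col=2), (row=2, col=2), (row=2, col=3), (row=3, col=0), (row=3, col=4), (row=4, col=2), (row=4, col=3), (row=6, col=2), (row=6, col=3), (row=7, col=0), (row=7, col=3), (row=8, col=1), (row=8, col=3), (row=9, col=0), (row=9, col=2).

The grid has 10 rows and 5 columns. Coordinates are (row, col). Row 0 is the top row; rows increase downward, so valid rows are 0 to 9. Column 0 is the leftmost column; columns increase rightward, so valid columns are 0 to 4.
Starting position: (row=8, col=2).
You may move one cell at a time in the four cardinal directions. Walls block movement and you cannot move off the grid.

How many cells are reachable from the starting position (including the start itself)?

Answer: Reachable cells: 33

Derivation:
BFS flood-fill from (row=8, col=2):
  Distance 0: (row=8, col=2)
  Distance 1: (row=7, col=2)
  Distance 2: (row=7, col=1)
  Distance 3: (row=6, col=1)
  Distance 4: (row=5, col=1), (row=6, col=0)
  Distance 5: (row=4, col=1), (row=5, col=0), (row=5, col=2)
  Distance 6: (row=3, col=1), (row=4, col=0), (row=5, col=3)
  Distance 7: (row=2, col=1), (row=3, col=2), (row=5, col=4)
  Distance 8: (row=1, col=1), (row=2, col=0), (row=3, col=3), (row=4, col=4), (row=6, col=4)
  Distance 9: (row=0, col=1), (row=1, col=0), (row=1, col=2), (row=7, col=4)
  Distance 10: (row=0, col=0), (row=1, col=3), (row=8, col=4)
  Distance 11: (row=0, col=3), (row=1, col=4), (row=9, col=4)
  Distance 12: (row=0, col=4), (row=2, col=4), (row=9, col=3)
Total reachable: 33 (grid has 35 open cells total)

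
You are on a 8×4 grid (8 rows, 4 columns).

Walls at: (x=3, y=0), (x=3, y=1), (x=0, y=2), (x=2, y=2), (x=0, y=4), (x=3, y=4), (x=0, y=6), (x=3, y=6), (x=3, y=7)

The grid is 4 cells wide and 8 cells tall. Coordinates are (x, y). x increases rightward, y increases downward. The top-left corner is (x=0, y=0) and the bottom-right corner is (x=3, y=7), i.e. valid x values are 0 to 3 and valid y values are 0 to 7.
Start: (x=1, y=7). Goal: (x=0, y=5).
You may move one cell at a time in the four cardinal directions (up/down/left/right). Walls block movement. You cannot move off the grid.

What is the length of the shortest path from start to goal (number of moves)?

Answer: Shortest path length: 3

Derivation:
BFS from (x=1, y=7) until reaching (x=0, y=5):
  Distance 0: (x=1, y=7)
  Distance 1: (x=1, y=6), (x=0, y=7), (x=2, y=7)
  Distance 2: (x=1, y=5), (x=2, y=6)
  Distance 3: (x=1, y=4), (x=0, y=5), (x=2, y=5)  <- goal reached here
One shortest path (3 moves): (x=1, y=7) -> (x=1, y=6) -> (x=1, y=5) -> (x=0, y=5)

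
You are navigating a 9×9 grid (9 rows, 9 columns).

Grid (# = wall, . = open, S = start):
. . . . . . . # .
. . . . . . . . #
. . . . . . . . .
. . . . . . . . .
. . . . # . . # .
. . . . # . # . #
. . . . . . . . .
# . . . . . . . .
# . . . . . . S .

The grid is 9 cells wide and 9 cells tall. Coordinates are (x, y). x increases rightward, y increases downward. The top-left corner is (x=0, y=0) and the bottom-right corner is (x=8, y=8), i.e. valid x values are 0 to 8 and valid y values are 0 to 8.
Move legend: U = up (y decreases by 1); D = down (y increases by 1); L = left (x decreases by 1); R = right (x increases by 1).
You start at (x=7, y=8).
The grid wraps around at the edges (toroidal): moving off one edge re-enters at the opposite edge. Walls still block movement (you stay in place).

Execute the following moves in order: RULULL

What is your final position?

Start: (x=7, y=8)
  R (right): (x=7, y=8) -> (x=8, y=8)
  U (up): (x=8, y=8) -> (x=8, y=7)
  L (left): (x=8, y=7) -> (x=7, y=7)
  U (up): (x=7, y=7) -> (x=7, y=6)
  L (left): (x=7, y=6) -> (x=6, y=6)
  L (left): (x=6, y=6) -> (x=5, y=6)
Final: (x=5, y=6)

Answer: Final position: (x=5, y=6)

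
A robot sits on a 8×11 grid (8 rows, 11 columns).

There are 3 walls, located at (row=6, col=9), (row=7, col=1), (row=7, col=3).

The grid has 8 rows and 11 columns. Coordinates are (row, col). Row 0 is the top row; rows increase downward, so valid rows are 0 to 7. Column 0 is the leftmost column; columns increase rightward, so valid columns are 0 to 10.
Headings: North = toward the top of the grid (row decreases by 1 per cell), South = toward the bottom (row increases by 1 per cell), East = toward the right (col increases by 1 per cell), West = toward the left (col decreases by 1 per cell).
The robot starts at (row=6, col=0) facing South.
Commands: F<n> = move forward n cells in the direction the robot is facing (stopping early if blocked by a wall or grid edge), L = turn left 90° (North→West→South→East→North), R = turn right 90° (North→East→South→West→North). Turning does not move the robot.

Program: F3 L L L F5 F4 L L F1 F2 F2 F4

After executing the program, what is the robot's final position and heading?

Start: (row=6, col=0), facing South
  F3: move forward 1/3 (blocked), now at (row=7, col=0)
  L: turn left, now facing East
  L: turn left, now facing North
  L: turn left, now facing West
  F5: move forward 0/5 (blocked), now at (row=7, col=0)
  F4: move forward 0/4 (blocked), now at (row=7, col=0)
  L: turn left, now facing South
  L: turn left, now facing East
  F1: move forward 0/1 (blocked), now at (row=7, col=0)
  F2: move forward 0/2 (blocked), now at (row=7, col=0)
  F2: move forward 0/2 (blocked), now at (row=7, col=0)
  F4: move forward 0/4 (blocked), now at (row=7, col=0)
Final: (row=7, col=0), facing East

Answer: Final position: (row=7, col=0), facing East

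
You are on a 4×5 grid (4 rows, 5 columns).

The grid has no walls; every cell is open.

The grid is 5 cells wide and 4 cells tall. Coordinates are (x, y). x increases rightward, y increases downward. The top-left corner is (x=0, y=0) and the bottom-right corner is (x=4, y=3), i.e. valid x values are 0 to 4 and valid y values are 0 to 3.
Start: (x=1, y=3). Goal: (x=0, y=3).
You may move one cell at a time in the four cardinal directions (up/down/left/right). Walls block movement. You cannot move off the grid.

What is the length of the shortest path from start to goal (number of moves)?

BFS from (x=1, y=3) until reaching (x=0, y=3):
  Distance 0: (x=1, y=3)
  Distance 1: (x=1, y=2), (x=0, y=3), (x=2, y=3)  <- goal reached here
One shortest path (1 moves): (x=1, y=3) -> (x=0, y=3)

Answer: Shortest path length: 1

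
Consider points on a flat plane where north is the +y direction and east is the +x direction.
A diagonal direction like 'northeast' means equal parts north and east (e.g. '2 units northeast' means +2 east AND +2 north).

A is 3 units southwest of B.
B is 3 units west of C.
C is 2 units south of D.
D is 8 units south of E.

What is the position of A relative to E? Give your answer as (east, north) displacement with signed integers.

Answer: A is at (east=-6, north=-13) relative to E.

Derivation:
Place E at the origin (east=0, north=0).
  D is 8 units south of E: delta (east=+0, north=-8); D at (east=0, north=-8).
  C is 2 units south of D: delta (east=+0, north=-2); C at (east=0, north=-10).
  B is 3 units west of C: delta (east=-3, north=+0); B at (east=-3, north=-10).
  A is 3 units southwest of B: delta (east=-3, north=-3); A at (east=-6, north=-13).
Therefore A relative to E: (east=-6, north=-13).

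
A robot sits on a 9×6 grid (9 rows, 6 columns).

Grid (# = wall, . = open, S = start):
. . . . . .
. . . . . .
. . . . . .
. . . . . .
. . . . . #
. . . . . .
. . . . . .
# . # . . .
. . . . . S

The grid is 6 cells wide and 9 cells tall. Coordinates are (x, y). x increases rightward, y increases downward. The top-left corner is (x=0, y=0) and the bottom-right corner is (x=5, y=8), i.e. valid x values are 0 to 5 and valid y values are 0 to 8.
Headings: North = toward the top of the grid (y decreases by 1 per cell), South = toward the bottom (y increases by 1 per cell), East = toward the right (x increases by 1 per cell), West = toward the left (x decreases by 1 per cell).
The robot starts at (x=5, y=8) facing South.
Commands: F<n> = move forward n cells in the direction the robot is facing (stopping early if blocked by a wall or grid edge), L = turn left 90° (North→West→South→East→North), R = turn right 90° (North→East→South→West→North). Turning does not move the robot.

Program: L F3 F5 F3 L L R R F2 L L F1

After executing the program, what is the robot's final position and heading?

Answer: Final position: (x=4, y=8), facing West

Derivation:
Start: (x=5, y=8), facing South
  L: turn left, now facing East
  F3: move forward 0/3 (blocked), now at (x=5, y=8)
  F5: move forward 0/5 (blocked), now at (x=5, y=8)
  F3: move forward 0/3 (blocked), now at (x=5, y=8)
  L: turn left, now facing North
  L: turn left, now facing West
  R: turn right, now facing North
  R: turn right, now facing East
  F2: move forward 0/2 (blocked), now at (x=5, y=8)
  L: turn left, now facing North
  L: turn left, now facing West
  F1: move forward 1, now at (x=4, y=8)
Final: (x=4, y=8), facing West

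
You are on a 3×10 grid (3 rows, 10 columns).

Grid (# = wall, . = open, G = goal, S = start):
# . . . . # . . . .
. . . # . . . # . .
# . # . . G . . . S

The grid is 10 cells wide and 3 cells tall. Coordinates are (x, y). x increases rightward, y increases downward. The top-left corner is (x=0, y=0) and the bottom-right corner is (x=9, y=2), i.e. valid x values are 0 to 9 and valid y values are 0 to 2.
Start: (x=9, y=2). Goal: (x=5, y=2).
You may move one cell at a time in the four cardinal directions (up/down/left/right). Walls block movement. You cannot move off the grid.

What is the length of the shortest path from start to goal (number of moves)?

BFS from (x=9, y=2) until reaching (x=5, y=2):
  Distance 0: (x=9, y=2)
  Distance 1: (x=9, y=1), (x=8, y=2)
  Distance 2: (x=9, y=0), (x=8, y=1), (x=7, y=2)
  Distance 3: (x=8, y=0), (x=6, y=2)
  Distance 4: (x=7, y=0), (x=6, y=1), (x=5, y=2)  <- goal reached here
One shortest path (4 moves): (x=9, y=2) -> (x=8, y=2) -> (x=7, y=2) -> (x=6, y=2) -> (x=5, y=2)

Answer: Shortest path length: 4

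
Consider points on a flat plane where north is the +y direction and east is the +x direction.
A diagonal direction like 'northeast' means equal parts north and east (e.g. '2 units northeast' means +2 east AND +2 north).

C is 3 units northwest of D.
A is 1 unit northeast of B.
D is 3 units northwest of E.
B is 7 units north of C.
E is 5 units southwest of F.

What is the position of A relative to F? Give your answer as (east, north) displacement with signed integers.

Answer: A is at (east=-10, north=9) relative to F.

Derivation:
Place F at the origin (east=0, north=0).
  E is 5 units southwest of F: delta (east=-5, north=-5); E at (east=-5, north=-5).
  D is 3 units northwest of E: delta (east=-3, north=+3); D at (east=-8, north=-2).
  C is 3 units northwest of D: delta (east=-3, north=+3); C at (east=-11, north=1).
  B is 7 units north of C: delta (east=+0, north=+7); B at (east=-11, north=8).
  A is 1 unit northeast of B: delta (east=+1, north=+1); A at (east=-10, north=9).
Therefore A relative to F: (east=-10, north=9).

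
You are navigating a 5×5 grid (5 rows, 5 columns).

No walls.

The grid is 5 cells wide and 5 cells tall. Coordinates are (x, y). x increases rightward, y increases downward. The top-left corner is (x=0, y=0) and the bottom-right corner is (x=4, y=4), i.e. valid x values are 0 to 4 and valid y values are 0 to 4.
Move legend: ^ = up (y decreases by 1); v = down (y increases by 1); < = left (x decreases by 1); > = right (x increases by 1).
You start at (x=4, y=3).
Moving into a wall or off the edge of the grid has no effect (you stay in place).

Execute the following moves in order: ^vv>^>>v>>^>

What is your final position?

Start: (x=4, y=3)
  ^ (up): (x=4, y=3) -> (x=4, y=2)
  v (down): (x=4, y=2) -> (x=4, y=3)
  v (down): (x=4, y=3) -> (x=4, y=4)
  > (right): blocked, stay at (x=4, y=4)
  ^ (up): (x=4, y=4) -> (x=4, y=3)
  > (right): blocked, stay at (x=4, y=3)
  > (right): blocked, stay at (x=4, y=3)
  v (down): (x=4, y=3) -> (x=4, y=4)
  > (right): blocked, stay at (x=4, y=4)
  > (right): blocked, stay at (x=4, y=4)
  ^ (up): (x=4, y=4) -> (x=4, y=3)
  > (right): blocked, stay at (x=4, y=3)
Final: (x=4, y=3)

Answer: Final position: (x=4, y=3)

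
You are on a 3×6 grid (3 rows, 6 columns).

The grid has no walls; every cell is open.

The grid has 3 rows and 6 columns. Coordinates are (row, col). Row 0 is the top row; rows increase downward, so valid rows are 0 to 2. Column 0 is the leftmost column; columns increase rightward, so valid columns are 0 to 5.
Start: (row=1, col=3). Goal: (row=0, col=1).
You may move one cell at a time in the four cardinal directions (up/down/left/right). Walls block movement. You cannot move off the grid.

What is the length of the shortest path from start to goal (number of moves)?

Answer: Shortest path length: 3

Derivation:
BFS from (row=1, col=3) until reaching (row=0, col=1):
  Distance 0: (row=1, col=3)
  Distance 1: (row=0, col=3), (row=1, col=2), (row=1, col=4), (row=2, col=3)
  Distance 2: (row=0, col=2), (row=0, col=4), (row=1, col=1), (row=1, col=5), (row=2, col=2), (row=2, col=4)
  Distance 3: (row=0, col=1), (row=0, col=5), (row=1, col=0), (row=2, col=1), (row=2, col=5)  <- goal reached here
One shortest path (3 moves): (row=1, col=3) -> (row=1, col=2) -> (row=1, col=1) -> (row=0, col=1)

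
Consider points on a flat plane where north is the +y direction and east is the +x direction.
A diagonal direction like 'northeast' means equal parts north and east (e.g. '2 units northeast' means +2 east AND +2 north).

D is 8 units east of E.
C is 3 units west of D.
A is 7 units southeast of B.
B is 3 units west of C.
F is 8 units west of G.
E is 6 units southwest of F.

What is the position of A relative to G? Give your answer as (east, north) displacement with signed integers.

Answer: A is at (east=-5, north=-13) relative to G.

Derivation:
Place G at the origin (east=0, north=0).
  F is 8 units west of G: delta (east=-8, north=+0); F at (east=-8, north=0).
  E is 6 units southwest of F: delta (east=-6, north=-6); E at (east=-14, north=-6).
  D is 8 units east of E: delta (east=+8, north=+0); D at (east=-6, north=-6).
  C is 3 units west of D: delta (east=-3, north=+0); C at (east=-9, north=-6).
  B is 3 units west of C: delta (east=-3, north=+0); B at (east=-12, north=-6).
  A is 7 units southeast of B: delta (east=+7, north=-7); A at (east=-5, north=-13).
Therefore A relative to G: (east=-5, north=-13).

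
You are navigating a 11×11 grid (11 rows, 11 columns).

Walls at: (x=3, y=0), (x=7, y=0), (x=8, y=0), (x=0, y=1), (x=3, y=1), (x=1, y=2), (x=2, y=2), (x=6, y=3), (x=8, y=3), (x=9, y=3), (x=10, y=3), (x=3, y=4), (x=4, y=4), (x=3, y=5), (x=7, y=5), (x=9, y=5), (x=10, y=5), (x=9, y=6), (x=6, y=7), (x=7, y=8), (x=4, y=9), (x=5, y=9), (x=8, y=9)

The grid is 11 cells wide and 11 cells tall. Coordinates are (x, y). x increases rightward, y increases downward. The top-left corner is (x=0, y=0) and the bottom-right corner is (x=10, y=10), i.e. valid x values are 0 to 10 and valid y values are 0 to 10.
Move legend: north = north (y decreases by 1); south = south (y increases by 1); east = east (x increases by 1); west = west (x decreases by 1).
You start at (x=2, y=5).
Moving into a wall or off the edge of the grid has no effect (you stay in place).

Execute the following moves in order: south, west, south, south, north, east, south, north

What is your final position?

Start: (x=2, y=5)
  south (south): (x=2, y=5) -> (x=2, y=6)
  west (west): (x=2, y=6) -> (x=1, y=6)
  south (south): (x=1, y=6) -> (x=1, y=7)
  south (south): (x=1, y=7) -> (x=1, y=8)
  north (north): (x=1, y=8) -> (x=1, y=7)
  east (east): (x=1, y=7) -> (x=2, y=7)
  south (south): (x=2, y=7) -> (x=2, y=8)
  north (north): (x=2, y=8) -> (x=2, y=7)
Final: (x=2, y=7)

Answer: Final position: (x=2, y=7)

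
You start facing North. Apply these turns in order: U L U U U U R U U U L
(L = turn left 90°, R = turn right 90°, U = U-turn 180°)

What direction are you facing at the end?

Start: North
  U (U-turn (180°)) -> South
  L (left (90° counter-clockwise)) -> East
  U (U-turn (180°)) -> West
  U (U-turn (180°)) -> East
  U (U-turn (180°)) -> West
  U (U-turn (180°)) -> East
  R (right (90° clockwise)) -> South
  U (U-turn (180°)) -> North
  U (U-turn (180°)) -> South
  U (U-turn (180°)) -> North
  L (left (90° counter-clockwise)) -> West
Final: West

Answer: Final heading: West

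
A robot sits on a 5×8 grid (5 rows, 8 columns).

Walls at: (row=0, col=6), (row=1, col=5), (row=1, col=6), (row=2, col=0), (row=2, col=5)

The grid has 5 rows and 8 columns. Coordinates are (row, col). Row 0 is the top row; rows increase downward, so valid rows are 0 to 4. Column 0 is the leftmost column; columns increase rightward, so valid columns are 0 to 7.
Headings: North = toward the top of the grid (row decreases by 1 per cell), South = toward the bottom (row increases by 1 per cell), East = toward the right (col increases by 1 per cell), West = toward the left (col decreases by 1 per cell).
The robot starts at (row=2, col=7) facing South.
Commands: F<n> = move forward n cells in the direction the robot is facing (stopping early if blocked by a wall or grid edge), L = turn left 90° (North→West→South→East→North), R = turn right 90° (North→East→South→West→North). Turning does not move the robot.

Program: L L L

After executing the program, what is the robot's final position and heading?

Answer: Final position: (row=2, col=7), facing West

Derivation:
Start: (row=2, col=7), facing South
  L: turn left, now facing East
  L: turn left, now facing North
  L: turn left, now facing West
Final: (row=2, col=7), facing West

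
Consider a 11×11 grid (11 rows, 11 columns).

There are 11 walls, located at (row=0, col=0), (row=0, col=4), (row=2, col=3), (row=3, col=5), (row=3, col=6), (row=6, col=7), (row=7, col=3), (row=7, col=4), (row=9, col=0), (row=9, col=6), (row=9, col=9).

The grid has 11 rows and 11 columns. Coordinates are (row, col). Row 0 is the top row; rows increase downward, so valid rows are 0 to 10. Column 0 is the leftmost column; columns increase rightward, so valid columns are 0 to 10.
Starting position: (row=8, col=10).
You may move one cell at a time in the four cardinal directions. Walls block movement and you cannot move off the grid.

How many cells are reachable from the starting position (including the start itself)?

Answer: Reachable cells: 110

Derivation:
BFS flood-fill from (row=8, col=10):
  Distance 0: (row=8, col=10)
  Distance 1: (row=7, col=10), (row=8, col=9), (row=9, col=10)
  Distance 2: (row=6, col=10), (row=7, col=9), (row=8, col=8), (row=10, col=10)
  Distance 3: (row=5, col=10), (row=6, col=9), (row=7, col=8), (row=8, col=7), (row=9, col=8), (row=10, col=9)
  Distance 4: (row=4, col=10), (row=5, col=9), (row=6, col=8), (row=7, col=7), (row=8, col=6), (row=9, col=7), (row=10, col=8)
  Distance 5: (row=3, col=10), (row=4, col=9), (row=5, col=8), (row=7, col=6), (row=8, col=5), (row=10, col=7)
  Distance 6: (row=2, col=10), (row=3, col=9), (row=4, col=8), (row=5, col=7), (row=6, col=6), (row=7, col=5), (row=8, col=4), (row=9, col=5), (row=10, col=6)
  Distance 7: (row=1, col=10), (row=2, col=9), (row=3, col=8), (row=4, col=7), (row=5, col=6), (row=6, col=5), (row=8, col=3), (row=9, col=4), (row=10, col=5)
  Distance 8: (row=0, col=10), (row=1, col=9), (row=2, col=8), (row=3, col=7), (row=4, col=6), (row=5, col=5), (row=6, col=4), (row=8, col=2), (row=9, col=3), (row=10, col=4)
  Distance 9: (row=0, col=9), (row=1, col=8), (row=2, col=7), (row=4, col=5), (row=5, col=4), (row=6, col=3), (row=7, col=2), (row=8, col=1), (row=9, col=2), (row=10, col=3)
  Distance 10: (row=0, col=8), (row=1, col=7), (row=2, col=6), (row=4, col=4), (row=5, col=3), (row=6, col=2), (row=7, col=1), (row=8, col=0), (row=9, col=1), (row=10, col=2)
  Distance 11: (row=0, col=7), (row=1, col=6), (row=2, col=5), (row=3, col=4), (row=4, col=3), (row=5, col=2), (row=6, col=1), (row=7, col=0), (row=10, col=1)
  Distance 12: (row=0, col=6), (row=1, col=5), (row=2, col=4), (row=3, col=3), (row=4, col=2), (row=5, col=1), (row=6, col=0), (row=10, col=0)
  Distance 13: (row=0, col=5), (row=1, col=4), (row=3, col=2), (row=4, col=1), (row=5, col=0)
  Distance 14: (row=1, col=3), (row=2, col=2), (row=3, col=1), (row=4, col=0)
  Distance 15: (row=0, col=3), (row=1, col=2), (row=2, col=1), (row=3, col=0)
  Distance 16: (row=0, col=2), (row=1, col=1), (row=2, col=0)
  Distance 17: (row=0, col=1), (row=1, col=0)
Total reachable: 110 (grid has 110 open cells total)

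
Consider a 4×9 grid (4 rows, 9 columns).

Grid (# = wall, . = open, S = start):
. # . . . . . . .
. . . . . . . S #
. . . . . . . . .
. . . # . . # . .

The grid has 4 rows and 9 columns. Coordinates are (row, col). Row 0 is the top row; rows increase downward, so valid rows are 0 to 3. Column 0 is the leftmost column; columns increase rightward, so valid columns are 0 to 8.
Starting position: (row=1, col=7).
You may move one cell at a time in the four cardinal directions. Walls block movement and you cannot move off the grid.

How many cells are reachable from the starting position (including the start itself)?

BFS flood-fill from (row=1, col=7):
  Distance 0: (row=1, col=7)
  Distance 1: (row=0, col=7), (row=1, col=6), (row=2, col=7)
  Distance 2: (row=0, col=6), (row=0, col=8), (row=1, col=5), (row=2, col=6), (row=2, col=8), (row=3, col=7)
  Distance 3: (row=0, col=5), (row=1, col=4), (row=2, col=5), (row=3, col=8)
  Distance 4: (row=0, col=4), (row=1, col=3), (row=2, col=4), (row=3, col=5)
  Distance 5: (row=0, col=3), (row=1, col=2), (row=2, col=3), (row=3, col=4)
  Distance 6: (row=0, col=2), (row=1, col=1), (row=2, col=2)
  Distance 7: (row=1, col=0), (row=2, col=1), (row=3, col=2)
  Distance 8: (row=0, col=0), (row=2, col=0), (row=3, col=1)
  Distance 9: (row=3, col=0)
Total reachable: 32 (grid has 32 open cells total)

Answer: Reachable cells: 32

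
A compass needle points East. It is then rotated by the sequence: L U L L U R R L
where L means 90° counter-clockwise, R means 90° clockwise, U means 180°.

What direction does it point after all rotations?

Start: East
  L (left (90° counter-clockwise)) -> North
  U (U-turn (180°)) -> South
  L (left (90° counter-clockwise)) -> East
  L (left (90° counter-clockwise)) -> North
  U (U-turn (180°)) -> South
  R (right (90° clockwise)) -> West
  R (right (90° clockwise)) -> North
  L (left (90° counter-clockwise)) -> West
Final: West

Answer: Final heading: West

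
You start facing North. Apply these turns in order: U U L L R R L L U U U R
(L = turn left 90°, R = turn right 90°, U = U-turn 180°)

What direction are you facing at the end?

Start: North
  U (U-turn (180°)) -> South
  U (U-turn (180°)) -> North
  L (left (90° counter-clockwise)) -> West
  L (left (90° counter-clockwise)) -> South
  R (right (90° clockwise)) -> West
  R (right (90° clockwise)) -> North
  L (left (90° counter-clockwise)) -> West
  L (left (90° counter-clockwise)) -> South
  U (U-turn (180°)) -> North
  U (U-turn (180°)) -> South
  U (U-turn (180°)) -> North
  R (right (90° clockwise)) -> East
Final: East

Answer: Final heading: East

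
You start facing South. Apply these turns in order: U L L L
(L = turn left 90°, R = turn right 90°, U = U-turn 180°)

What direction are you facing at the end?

Start: South
  U (U-turn (180°)) -> North
  L (left (90° counter-clockwise)) -> West
  L (left (90° counter-clockwise)) -> South
  L (left (90° counter-clockwise)) -> East
Final: East

Answer: Final heading: East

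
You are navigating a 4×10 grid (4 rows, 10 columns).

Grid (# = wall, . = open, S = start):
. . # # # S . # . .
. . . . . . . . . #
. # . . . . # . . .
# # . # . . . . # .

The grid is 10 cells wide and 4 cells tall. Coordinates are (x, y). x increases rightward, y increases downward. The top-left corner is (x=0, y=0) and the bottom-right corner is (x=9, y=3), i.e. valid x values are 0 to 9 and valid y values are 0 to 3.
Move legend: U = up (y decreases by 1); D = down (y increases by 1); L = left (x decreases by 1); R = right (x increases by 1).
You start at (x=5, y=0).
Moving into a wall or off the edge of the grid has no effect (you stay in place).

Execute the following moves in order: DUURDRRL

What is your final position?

Start: (x=5, y=0)
  D (down): (x=5, y=0) -> (x=5, y=1)
  U (up): (x=5, y=1) -> (x=5, y=0)
  U (up): blocked, stay at (x=5, y=0)
  R (right): (x=5, y=0) -> (x=6, y=0)
  D (down): (x=6, y=0) -> (x=6, y=1)
  R (right): (x=6, y=1) -> (x=7, y=1)
  R (right): (x=7, y=1) -> (x=8, y=1)
  L (left): (x=8, y=1) -> (x=7, y=1)
Final: (x=7, y=1)

Answer: Final position: (x=7, y=1)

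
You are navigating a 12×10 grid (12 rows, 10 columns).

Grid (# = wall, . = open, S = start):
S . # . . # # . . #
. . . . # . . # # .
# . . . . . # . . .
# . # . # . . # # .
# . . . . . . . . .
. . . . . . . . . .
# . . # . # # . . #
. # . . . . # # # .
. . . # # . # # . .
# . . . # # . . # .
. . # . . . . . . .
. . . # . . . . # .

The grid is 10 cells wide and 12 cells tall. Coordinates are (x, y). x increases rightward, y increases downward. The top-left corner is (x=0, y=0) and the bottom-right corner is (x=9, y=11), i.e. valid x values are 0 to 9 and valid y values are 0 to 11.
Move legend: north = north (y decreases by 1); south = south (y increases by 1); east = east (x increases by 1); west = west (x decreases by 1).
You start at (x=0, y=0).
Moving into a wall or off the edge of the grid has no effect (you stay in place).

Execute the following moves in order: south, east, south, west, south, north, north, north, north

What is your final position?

Start: (x=0, y=0)
  south (south): (x=0, y=0) -> (x=0, y=1)
  east (east): (x=0, y=1) -> (x=1, y=1)
  south (south): (x=1, y=1) -> (x=1, y=2)
  west (west): blocked, stay at (x=1, y=2)
  south (south): (x=1, y=2) -> (x=1, y=3)
  north (north): (x=1, y=3) -> (x=1, y=2)
  north (north): (x=1, y=2) -> (x=1, y=1)
  north (north): (x=1, y=1) -> (x=1, y=0)
  north (north): blocked, stay at (x=1, y=0)
Final: (x=1, y=0)

Answer: Final position: (x=1, y=0)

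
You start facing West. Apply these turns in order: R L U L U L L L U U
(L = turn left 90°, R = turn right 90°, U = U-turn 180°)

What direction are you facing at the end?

Start: West
  R (right (90° clockwise)) -> North
  L (left (90° counter-clockwise)) -> West
  U (U-turn (180°)) -> East
  L (left (90° counter-clockwise)) -> North
  U (U-turn (180°)) -> South
  L (left (90° counter-clockwise)) -> East
  L (left (90° counter-clockwise)) -> North
  L (left (90° counter-clockwise)) -> West
  U (U-turn (180°)) -> East
  U (U-turn (180°)) -> West
Final: West

Answer: Final heading: West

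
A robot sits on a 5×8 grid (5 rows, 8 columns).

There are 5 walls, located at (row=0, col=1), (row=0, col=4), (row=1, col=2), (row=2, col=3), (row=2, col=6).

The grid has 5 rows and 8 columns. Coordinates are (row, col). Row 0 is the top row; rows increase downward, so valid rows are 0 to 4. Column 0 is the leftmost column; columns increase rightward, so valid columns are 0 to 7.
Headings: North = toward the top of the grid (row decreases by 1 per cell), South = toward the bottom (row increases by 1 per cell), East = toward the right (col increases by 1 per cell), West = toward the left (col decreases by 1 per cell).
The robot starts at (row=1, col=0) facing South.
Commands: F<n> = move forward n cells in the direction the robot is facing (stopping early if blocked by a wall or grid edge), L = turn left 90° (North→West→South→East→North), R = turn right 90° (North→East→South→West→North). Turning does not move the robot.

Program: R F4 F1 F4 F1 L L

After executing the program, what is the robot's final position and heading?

Start: (row=1, col=0), facing South
  R: turn right, now facing West
  F4: move forward 0/4 (blocked), now at (row=1, col=0)
  F1: move forward 0/1 (blocked), now at (row=1, col=0)
  F4: move forward 0/4 (blocked), now at (row=1, col=0)
  F1: move forward 0/1 (blocked), now at (row=1, col=0)
  L: turn left, now facing South
  L: turn left, now facing East
Final: (row=1, col=0), facing East

Answer: Final position: (row=1, col=0), facing East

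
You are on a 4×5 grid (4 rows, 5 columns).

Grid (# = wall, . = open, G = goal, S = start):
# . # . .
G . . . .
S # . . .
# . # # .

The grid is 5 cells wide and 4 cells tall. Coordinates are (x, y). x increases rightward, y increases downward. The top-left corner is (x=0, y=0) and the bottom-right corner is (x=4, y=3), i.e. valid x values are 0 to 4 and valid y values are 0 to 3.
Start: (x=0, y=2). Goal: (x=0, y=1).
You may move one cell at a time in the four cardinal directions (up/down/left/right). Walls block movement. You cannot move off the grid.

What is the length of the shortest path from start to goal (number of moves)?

BFS from (x=0, y=2) until reaching (x=0, y=1):
  Distance 0: (x=0, y=2)
  Distance 1: (x=0, y=1)  <- goal reached here
One shortest path (1 moves): (x=0, y=2) -> (x=0, y=1)

Answer: Shortest path length: 1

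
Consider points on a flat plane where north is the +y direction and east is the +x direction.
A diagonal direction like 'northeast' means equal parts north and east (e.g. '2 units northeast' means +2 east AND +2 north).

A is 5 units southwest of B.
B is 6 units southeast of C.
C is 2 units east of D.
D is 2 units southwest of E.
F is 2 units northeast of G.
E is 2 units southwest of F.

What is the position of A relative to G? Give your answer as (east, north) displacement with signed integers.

Answer: A is at (east=1, north=-13) relative to G.

Derivation:
Place G at the origin (east=0, north=0).
  F is 2 units northeast of G: delta (east=+2, north=+2); F at (east=2, north=2).
  E is 2 units southwest of F: delta (east=-2, north=-2); E at (east=0, north=0).
  D is 2 units southwest of E: delta (east=-2, north=-2); D at (east=-2, north=-2).
  C is 2 units east of D: delta (east=+2, north=+0); C at (east=0, north=-2).
  B is 6 units southeast of C: delta (east=+6, north=-6); B at (east=6, north=-8).
  A is 5 units southwest of B: delta (east=-5, north=-5); A at (east=1, north=-13).
Therefore A relative to G: (east=1, north=-13).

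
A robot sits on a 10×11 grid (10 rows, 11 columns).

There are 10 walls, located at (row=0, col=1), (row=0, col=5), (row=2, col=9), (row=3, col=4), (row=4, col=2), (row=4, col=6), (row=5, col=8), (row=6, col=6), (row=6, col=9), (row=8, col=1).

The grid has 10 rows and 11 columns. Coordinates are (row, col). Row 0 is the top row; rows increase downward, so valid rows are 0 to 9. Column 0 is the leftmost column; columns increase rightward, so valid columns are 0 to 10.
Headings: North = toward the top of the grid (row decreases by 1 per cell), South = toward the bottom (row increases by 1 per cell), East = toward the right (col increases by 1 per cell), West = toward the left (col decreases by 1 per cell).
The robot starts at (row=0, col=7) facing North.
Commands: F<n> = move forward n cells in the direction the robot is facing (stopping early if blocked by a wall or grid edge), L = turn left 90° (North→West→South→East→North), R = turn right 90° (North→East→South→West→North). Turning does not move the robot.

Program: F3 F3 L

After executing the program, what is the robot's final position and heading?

Start: (row=0, col=7), facing North
  F3: move forward 0/3 (blocked), now at (row=0, col=7)
  F3: move forward 0/3 (blocked), now at (row=0, col=7)
  L: turn left, now facing West
Final: (row=0, col=7), facing West

Answer: Final position: (row=0, col=7), facing West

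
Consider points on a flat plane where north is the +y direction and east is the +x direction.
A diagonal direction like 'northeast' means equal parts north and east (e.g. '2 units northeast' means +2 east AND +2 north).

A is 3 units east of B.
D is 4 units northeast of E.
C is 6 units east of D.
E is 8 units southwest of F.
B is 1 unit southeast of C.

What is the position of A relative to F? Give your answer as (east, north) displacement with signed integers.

Place F at the origin (east=0, north=0).
  E is 8 units southwest of F: delta (east=-8, north=-8); E at (east=-8, north=-8).
  D is 4 units northeast of E: delta (east=+4, north=+4); D at (east=-4, north=-4).
  C is 6 units east of D: delta (east=+6, north=+0); C at (east=2, north=-4).
  B is 1 unit southeast of C: delta (east=+1, north=-1); B at (east=3, north=-5).
  A is 3 units east of B: delta (east=+3, north=+0); A at (east=6, north=-5).
Therefore A relative to F: (east=6, north=-5).

Answer: A is at (east=6, north=-5) relative to F.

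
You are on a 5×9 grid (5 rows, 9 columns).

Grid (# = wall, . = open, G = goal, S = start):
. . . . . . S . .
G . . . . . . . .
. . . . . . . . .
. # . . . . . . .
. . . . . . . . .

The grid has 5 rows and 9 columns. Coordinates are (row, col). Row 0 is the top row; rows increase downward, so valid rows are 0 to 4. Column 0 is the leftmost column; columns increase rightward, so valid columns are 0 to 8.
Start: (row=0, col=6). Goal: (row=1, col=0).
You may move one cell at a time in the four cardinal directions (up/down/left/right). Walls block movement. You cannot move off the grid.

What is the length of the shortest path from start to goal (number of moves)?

Answer: Shortest path length: 7

Derivation:
BFS from (row=0, col=6) until reaching (row=1, col=0):
  Distance 0: (row=0, col=6)
  Distance 1: (row=0, col=5), (row=0, col=7), (row=1, col=6)
  Distance 2: (row=0, col=4), (row=0, col=8), (row=1, col=5), (row=1, col=7), (row=2, col=6)
  Distance 3: (row=0, col=3), (row=1, col=4), (row=1, col=8), (row=2, col=5), (row=2, col=7), (row=3, col=6)
  Distance 4: (row=0, col=2), (row=1, col=3), (row=2, col=4), (row=2, col=8), (row=3, col=5), (row=3, col=7), (row=4, col=6)
  Distance 5: (row=0, col=1), (row=1, col=2), (row=2, col=3), (row=3, col=4), (row=3, col=8), (row=4, col=5), (row=4, col=7)
  Distance 6: (row=0, col=0), (row=1, col=1), (row=2, col=2), (row=3, col=3), (row=4, col=4), (row=4, col=8)
  Distance 7: (row=1, col=0), (row=2, col=1), (row=3, col=2), (row=4, col=3)  <- goal reached here
One shortest path (7 moves): (row=0, col=6) -> (row=0, col=5) -> (row=0, col=4) -> (row=0, col=3) -> (row=0, col=2) -> (row=0, col=1) -> (row=0, col=0) -> (row=1, col=0)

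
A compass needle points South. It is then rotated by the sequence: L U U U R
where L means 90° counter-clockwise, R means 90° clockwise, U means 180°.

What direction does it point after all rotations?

Start: South
  L (left (90° counter-clockwise)) -> East
  U (U-turn (180°)) -> West
  U (U-turn (180°)) -> East
  U (U-turn (180°)) -> West
  R (right (90° clockwise)) -> North
Final: North

Answer: Final heading: North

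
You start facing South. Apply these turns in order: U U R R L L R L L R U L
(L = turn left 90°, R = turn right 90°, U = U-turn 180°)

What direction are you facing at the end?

Answer: Final heading: West

Derivation:
Start: South
  U (U-turn (180°)) -> North
  U (U-turn (180°)) -> South
  R (right (90° clockwise)) -> West
  R (right (90° clockwise)) -> North
  L (left (90° counter-clockwise)) -> West
  L (left (90° counter-clockwise)) -> South
  R (right (90° clockwise)) -> West
  L (left (90° counter-clockwise)) -> South
  L (left (90° counter-clockwise)) -> East
  R (right (90° clockwise)) -> South
  U (U-turn (180°)) -> North
  L (left (90° counter-clockwise)) -> West
Final: West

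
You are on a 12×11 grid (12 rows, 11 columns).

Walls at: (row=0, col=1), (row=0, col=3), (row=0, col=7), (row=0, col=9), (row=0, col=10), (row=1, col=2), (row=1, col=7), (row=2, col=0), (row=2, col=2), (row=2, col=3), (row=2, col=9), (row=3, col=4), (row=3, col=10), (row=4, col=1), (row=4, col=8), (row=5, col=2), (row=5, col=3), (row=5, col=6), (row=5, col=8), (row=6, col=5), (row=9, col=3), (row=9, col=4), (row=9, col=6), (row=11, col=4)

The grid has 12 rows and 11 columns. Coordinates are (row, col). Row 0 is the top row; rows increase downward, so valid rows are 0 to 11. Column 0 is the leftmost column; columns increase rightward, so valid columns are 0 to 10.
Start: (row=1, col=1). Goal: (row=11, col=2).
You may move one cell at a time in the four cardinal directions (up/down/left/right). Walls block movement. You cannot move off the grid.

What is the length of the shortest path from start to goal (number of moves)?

Answer: Shortest path length: 13

Derivation:
BFS from (row=1, col=1) until reaching (row=11, col=2):
  Distance 0: (row=1, col=1)
  Distance 1: (row=1, col=0), (row=2, col=1)
  Distance 2: (row=0, col=0), (row=3, col=1)
  Distance 3: (row=3, col=0), (row=3, col=2)
  Distance 4: (row=3, col=3), (row=4, col=0), (row=4, col=2)
  Distance 5: (row=4, col=3), (row=5, col=0)
  Distance 6: (row=4, col=4), (row=5, col=1), (row=6, col=0)
  Distance 7: (row=4, col=5), (row=5, col=4), (row=6, col=1), (row=7, col=0)
  Distance 8: (row=3, col=5), (row=4, col=6), (row=5, col=5), (row=6, col=2), (row=6, col=4), (row=7, col=1), (row=8, col=0)
  Distance 9: (row=2, col=5), (row=3, col=6), (row=4, col=7), (row=6, col=3), (row=7, col=2), (row=7, col=4), (row=8, col=1), (row=9, col=0)
  Distance 10: (row=1, col=5), (row=2, col=4), (row=2, col=6), (row=3, col=7), (row=5, col=7), (row=7, col=3), (row=7, col=5), (row=8, col=2), (row=8, col=4), (row=9, col=1), (row=10, col=0)
  Distance 11: (row=0, col=5), (row=1, col=4), (row=1, col=6), (row=2, col=7), (row=3, col=8), (row=6, col=7), (row=7, col=6), (row=8, col=3), (row=8, col=5), (row=9, col=2), (row=10, col=1), (row=11, col=0)
  Distance 12: (row=0, col=4), (row=0, col=6), (row=1, col=3), (row=2, col=8), (row=3, col=9), (row=6, col=6), (row=6, col=8), (row=7, col=7), (row=8, col=6), (row=9, col=5), (row=10, col=2), (row=11, col=1)
  Distance 13: (row=1, col=8), (row=4, col=9), (row=6, col=9), (row=7, col=8), (row=8, col=7), (row=10, col=3), (row=10, col=5), (row=11, col=2)  <- goal reached here
One shortest path (13 moves): (row=1, col=1) -> (row=2, col=1) -> (row=3, col=1) -> (row=3, col=0) -> (row=4, col=0) -> (row=5, col=0) -> (row=5, col=1) -> (row=6, col=1) -> (row=6, col=2) -> (row=7, col=2) -> (row=8, col=2) -> (row=9, col=2) -> (row=10, col=2) -> (row=11, col=2)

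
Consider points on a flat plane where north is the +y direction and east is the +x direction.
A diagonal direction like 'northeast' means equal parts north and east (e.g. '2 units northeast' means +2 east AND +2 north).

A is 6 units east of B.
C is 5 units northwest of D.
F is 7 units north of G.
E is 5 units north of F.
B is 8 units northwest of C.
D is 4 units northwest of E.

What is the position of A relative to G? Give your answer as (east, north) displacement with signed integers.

Place G at the origin (east=0, north=0).
  F is 7 units north of G: delta (east=+0, north=+7); F at (east=0, north=7).
  E is 5 units north of F: delta (east=+0, north=+5); E at (east=0, north=12).
  D is 4 units northwest of E: delta (east=-4, north=+4); D at (east=-4, north=16).
  C is 5 units northwest of D: delta (east=-5, north=+5); C at (east=-9, north=21).
  B is 8 units northwest of C: delta (east=-8, north=+8); B at (east=-17, north=29).
  A is 6 units east of B: delta (east=+6, north=+0); A at (east=-11, north=29).
Therefore A relative to G: (east=-11, north=29).

Answer: A is at (east=-11, north=29) relative to G.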